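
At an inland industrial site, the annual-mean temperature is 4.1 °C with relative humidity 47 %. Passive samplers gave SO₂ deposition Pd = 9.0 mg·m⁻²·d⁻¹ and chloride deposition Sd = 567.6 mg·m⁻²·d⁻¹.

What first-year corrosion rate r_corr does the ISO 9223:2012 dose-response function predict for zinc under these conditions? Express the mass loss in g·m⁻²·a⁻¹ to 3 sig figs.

r_corr = 11.3 g·m⁻²·a⁻¹

zinc: T≤10 °C ⇒ hinge +0.038·(4.1−10) = -0.2242
  sulphur-dioxide contribution → 0.2355 μm/a
  chloride contribution → 1.341 μm/a
  total first-year rate 1.577 μm/a
Convert to mass loss: 1.577 μm/a × 7.14 g/cm³ = 11.26 g·m⁻²·a⁻¹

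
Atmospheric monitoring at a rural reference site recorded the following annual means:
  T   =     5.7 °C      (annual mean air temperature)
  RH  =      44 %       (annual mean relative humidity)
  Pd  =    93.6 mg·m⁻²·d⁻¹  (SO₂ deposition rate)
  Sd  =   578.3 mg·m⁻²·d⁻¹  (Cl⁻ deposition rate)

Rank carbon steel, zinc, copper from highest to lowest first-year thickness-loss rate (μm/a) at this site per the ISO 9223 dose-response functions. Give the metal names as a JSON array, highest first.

carbon steel: f(T) = +0.150·(T−10) [T≤10 °C] = -0.6450
  SO₂ term: 1.77·93.6^0.52·exp(0.02·44-0.6450) = 23.72
  Sd branch = 0.102·Sd^0.62·e^(0.033·RH+0.04·T) = 28.23 μm/a
  r_corr = 23.72 + 28.23 = 51.95 μm/a
zinc: f(T) = +0.038·(T−10) [T≤10 °C] = -0.1634
  SO₂ term: 0.0129·93.6^0.44·exp(0.046·44-0.1634) = 0.6109
  Cl⁻ term: 0.0175·578.3^0.57·exp(0.008·44+0.085·5.7) = 1.516
  r_corr = 0.6109 + 1.516 = 2.127 μm/a
copper: temperature factor f = +0.126·(-4.3) = -0.5418
  Pd branch = 0.0053·Pd^0.26·e^(0.059·RH+f) = 0.1346 μm/a
  Cl⁻ term: 0.01025·578.3^0.27·exp(0.036·44+0.049·5.7) = 0.3679
  sum: 0.1346 + 0.3679 → r_corr = 0.5025 μm/a
Ordering by μm/a: carbon steel (52) > zinc (2.13) > copper (0.502)

["carbon steel", "zinc", "copper"]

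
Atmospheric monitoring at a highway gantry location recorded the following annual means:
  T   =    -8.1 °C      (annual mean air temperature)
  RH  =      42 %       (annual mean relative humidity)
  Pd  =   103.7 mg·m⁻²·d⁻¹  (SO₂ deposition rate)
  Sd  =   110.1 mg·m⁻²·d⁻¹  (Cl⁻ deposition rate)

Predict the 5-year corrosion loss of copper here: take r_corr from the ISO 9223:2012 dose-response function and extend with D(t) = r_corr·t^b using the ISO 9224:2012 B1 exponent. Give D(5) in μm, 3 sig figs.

copper: f(T) = +0.126·(T−10) [T≤10 °C] = -2.2806
  Pd branch = 0.0053·Pd^0.26·e^(0.059·RH+f) = 0.02158 μm/a
  Sd branch = 0.01025·Sd^0.27·e^(0.036·RH+0.049·T) = 0.1112 μm/a
  sum: 0.02158 + 0.1112 → r_corr = 0.1328 μm/a
ISO 9224: D(t) = r_corr · t^b with b = 0.667 (copper, B1)
  D(5) = 0.1328 × 5^0.667 = 0.1328 × 2.926 = 0.3886 μm

D(5) = 0.389 μm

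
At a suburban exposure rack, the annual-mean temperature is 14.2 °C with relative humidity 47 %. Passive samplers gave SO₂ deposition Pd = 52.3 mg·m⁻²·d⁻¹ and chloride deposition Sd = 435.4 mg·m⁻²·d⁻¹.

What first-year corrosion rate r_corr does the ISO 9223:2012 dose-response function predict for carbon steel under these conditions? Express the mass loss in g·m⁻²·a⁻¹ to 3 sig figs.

carbon steel: f(T) = -0.054·(T−10) [T>10 °C] = -0.2268
  SO₂ term: 1.77·52.3^0.52·exp(0.02·47-0.2268) = 28.27
  Sd branch = 0.102·Sd^0.62·e^(0.033·RH+0.04·T) = 36.73 μm/a
  sum: 28.27 + 36.73 → r_corr = 65 μm/a
Convert to mass loss: 65 μm/a × 7.85 g/cm³ = 510.2 g·m⁻²·a⁻¹

r_corr = 510 g·m⁻²·a⁻¹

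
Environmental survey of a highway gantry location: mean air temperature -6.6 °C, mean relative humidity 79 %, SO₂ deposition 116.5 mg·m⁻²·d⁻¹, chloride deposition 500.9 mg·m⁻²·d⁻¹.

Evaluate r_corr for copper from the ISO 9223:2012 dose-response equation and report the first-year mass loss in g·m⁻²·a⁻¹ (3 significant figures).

copper: temperature factor f = +0.126·(-16.6) = -2.0916
  sulphur-dioxide contribution → 0.2384 μm/a
  chloride contribution → 0.6829 μm/a
  total first-year rate 0.9213 μm/a
Convert to mass loss: 0.9213 μm/a × 8.96 g/cm³ = 8.255 g·m⁻²·a⁻¹

r_corr = 8.26 g·m⁻²·a⁻¹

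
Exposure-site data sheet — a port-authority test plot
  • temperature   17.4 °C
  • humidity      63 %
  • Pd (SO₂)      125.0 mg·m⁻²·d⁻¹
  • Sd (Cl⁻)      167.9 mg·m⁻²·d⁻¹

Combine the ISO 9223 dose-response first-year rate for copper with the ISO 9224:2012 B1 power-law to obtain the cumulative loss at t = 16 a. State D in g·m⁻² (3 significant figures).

D(16) = 76.9 g·m⁻²

copper: f(T) = -0.080·(T−10) [T>10 °C] = -0.5920
  Pd branch = 0.0053·Pd^0.26·e^(0.059·RH+f) = 0.4233 μm/a
  Sd branch = 0.01025·Sd^0.27·e^(0.036·RH+0.049·T) = 0.9263 μm/a
  sum: 0.4233 + 0.9263 → r_corr = 1.35 μm/a
ISO 9224: D(t) = r_corr · t^b with b = 0.667 (copper, B1)
  D(16) = 1.35 × 16^0.667 = 1.35 × 6.355 = 8.577 μm
  Mass loss = 8.577 μm × 8.96 g/cm³ = 76.85 g·m⁻²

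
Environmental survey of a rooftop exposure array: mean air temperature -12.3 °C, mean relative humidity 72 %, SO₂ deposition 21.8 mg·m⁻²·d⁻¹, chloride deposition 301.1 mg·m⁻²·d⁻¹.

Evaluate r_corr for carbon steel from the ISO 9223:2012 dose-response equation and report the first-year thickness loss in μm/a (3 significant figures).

r_corr = 24.4 μm/a

carbon steel: f(T) = +0.150·(T−10) [T≤10 °C] = -3.3450
  sulphur-dioxide contribution → 1.308 μm/a
  chloride contribution → 23.1 μm/a
  ⇒ r_corr(carbon steel) = 24.41 μm/a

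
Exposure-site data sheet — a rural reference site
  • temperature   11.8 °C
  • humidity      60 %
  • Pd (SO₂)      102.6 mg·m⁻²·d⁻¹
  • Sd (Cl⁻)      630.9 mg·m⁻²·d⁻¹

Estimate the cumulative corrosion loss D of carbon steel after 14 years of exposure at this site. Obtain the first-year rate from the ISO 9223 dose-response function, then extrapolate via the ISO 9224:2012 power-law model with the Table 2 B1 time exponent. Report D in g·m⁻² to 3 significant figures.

D(14) = 3.86e+03 g·m⁻²

carbon steel: T>10 °C ⇒ hinge -0.054·(11.8−10) = -0.0972
  Pd branch = 1.77·Pd^0.52·e^(0.02·RH+f) = 59.25 μm/a
  Cl⁻ term: 0.102·630.9^0.62·exp(0.033·60+0.04·11.8) = 64.49
  sum: 59.25 + 64.49 → r_corr = 123.7 μm/a
ISO 9224: D(t) = r_corr · t^b with b = 0.523 (carbon steel, B1)
  D(14) = 123.7 × 14^0.523 = 123.7 × 3.976 = 492 μm
  Mass loss = 492 μm × 7.85 g/cm³ = 3862 g·m⁻²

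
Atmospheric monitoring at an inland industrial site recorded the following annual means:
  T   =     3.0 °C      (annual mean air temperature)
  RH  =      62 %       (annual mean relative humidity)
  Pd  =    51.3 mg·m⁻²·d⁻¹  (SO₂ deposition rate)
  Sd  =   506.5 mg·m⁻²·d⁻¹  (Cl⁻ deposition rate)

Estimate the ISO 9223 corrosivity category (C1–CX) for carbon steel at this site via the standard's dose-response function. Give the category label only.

carbon steel: T≤10 °C ⇒ hinge +0.150·(3.0−10) = -1.0500
  SO₂ term: 1.77·51.3^0.52·exp(0.02·62-1.0500) = 16.59
  Cl⁻ term: 0.102·506.5^0.62·exp(0.033·62+0.04·3.0) = 42.28
  sum: 16.59 + 42.28 → r_corr = 58.86 μm/a
ISO 9223 Table 2 (carbon steel): 50 < 58.9 ≤ 80 μm/a ⇒ C4

C4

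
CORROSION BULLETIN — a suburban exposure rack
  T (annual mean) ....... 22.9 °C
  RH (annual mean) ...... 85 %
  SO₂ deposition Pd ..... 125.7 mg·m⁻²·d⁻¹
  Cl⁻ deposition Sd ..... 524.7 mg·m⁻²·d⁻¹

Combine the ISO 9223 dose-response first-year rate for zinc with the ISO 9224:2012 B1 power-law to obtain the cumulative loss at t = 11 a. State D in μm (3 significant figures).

D(11) = 75.5 μm

zinc: T>10 °C ⇒ hinge -0.071·(22.9−10) = -0.9159
  Pd branch = 0.0129·Pd^0.44·e^(0.046·RH+f) = 2.161 μm/a
  Cl⁻ term: 0.0175·524.7^0.57·exp(0.008·85+0.085·22.9) = 8.591
  sum: 2.161 + 8.591 → r_corr = 10.75 μm/a
Long-term exponent b (ISO 9224 Table 2, B1) = 0.813
  D(11) = 10.75 × 11^0.813 = 10.75 × 7.025 = 75.54 μm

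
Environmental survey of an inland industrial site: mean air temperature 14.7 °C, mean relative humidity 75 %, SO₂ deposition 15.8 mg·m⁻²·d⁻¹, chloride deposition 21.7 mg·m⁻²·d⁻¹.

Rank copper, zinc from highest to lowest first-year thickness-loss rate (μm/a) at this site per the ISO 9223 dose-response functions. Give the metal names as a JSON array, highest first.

copper: f(T) = -0.080·(T−10) [T>10 °C] = -0.3760
  sulphur-dioxide contribution → 0.6229 μm/a
  chloride contribution → 0.7194 μm/a
  ⇒ r_corr(copper) = 1.342 μm/a
zinc: T>10 °C ⇒ hinge -0.071·(14.7−10) = -0.3337
  sulphur-dioxide contribution → 0.9804 μm/a
  chloride contribution → 0.6428 μm/a
  ⇒ r_corr(zinc) = 1.623 μm/a
Ordering by μm/a: zinc (1.62) > copper (1.34)

["zinc", "copper"]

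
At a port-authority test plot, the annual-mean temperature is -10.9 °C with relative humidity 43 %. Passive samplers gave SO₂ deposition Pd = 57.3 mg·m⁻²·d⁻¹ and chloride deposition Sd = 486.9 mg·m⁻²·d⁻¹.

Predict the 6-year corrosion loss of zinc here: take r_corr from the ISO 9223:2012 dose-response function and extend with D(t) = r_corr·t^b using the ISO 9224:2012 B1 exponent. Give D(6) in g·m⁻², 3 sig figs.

D(6) = 17.9 g·m⁻²

zinc: temperature factor f = +0.038·(-20.9) = -0.7942
  sulphur-dioxide contribution → 0.2502 μm/a
  chloride contribution → 0.3326 μm/a
  ⇒ r_corr(zinc) = 0.5828 μm/a
ISO 9224: D(t) = r_corr · t^b with b = 0.813 (zinc, B1)
  D(6) = 0.5828 × 6^0.813 = 0.5828 × 4.292 = 2.501 μm
  Mass loss = 2.501 μm × 7.14 g/cm³ = 17.86 g·m⁻²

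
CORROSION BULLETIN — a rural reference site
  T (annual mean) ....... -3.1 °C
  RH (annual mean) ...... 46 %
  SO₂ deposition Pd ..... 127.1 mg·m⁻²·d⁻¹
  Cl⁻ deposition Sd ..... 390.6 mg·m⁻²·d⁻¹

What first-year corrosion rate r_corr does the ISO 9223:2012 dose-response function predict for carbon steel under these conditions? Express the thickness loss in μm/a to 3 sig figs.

carbon steel: T≤10 °C ⇒ hinge +0.150·(-3.1−10) = -1.9650
  SO₂ term: 1.77·127.1^0.52·exp(0.02·46-1.9650) = 7.732
  Cl⁻ term: 0.102·390.6^0.62·exp(0.033·46+0.04·-3.1) = 16.63
  sum: 7.732 + 16.63 → r_corr = 24.36 μm/a

r_corr = 24.4 μm/a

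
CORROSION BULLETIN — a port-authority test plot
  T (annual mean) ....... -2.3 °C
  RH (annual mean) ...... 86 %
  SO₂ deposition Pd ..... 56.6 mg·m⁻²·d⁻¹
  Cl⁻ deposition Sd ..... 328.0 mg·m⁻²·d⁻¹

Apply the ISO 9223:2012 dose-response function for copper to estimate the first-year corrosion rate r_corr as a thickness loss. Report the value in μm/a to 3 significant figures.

copper: f(T) = +0.126·(T−10) [T≤10 °C] = -1.5498
  Pd branch = 0.0053·Pd^0.26·e^(0.059·RH+f) = 0.5135 μm/a
  Sd branch = 0.01025·Sd^0.27·e^(0.036·RH+0.049·T) = 0.9675 μm/a
  sum: 0.5135 + 0.9675 → r_corr = 1.481 μm/a

r_corr = 1.48 μm/a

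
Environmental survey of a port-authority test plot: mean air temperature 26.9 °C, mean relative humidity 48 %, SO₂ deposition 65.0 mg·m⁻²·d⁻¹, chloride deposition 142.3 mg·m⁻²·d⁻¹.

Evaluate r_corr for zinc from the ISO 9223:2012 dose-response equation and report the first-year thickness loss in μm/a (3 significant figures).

zinc: T>10 °C ⇒ hinge -0.071·(26.9−10) = -1.1999
  Pd branch = 0.0129·Pd^0.44·e^(0.046·RH+f) = 0.2219 μm/a
  Cl⁻ term: 0.0175·142.3^0.57·exp(0.008·48+0.085·26.9) = 4.267
  sum: 0.2219 + 4.267 → r_corr = 4.489 μm/a

r_corr = 4.49 μm/a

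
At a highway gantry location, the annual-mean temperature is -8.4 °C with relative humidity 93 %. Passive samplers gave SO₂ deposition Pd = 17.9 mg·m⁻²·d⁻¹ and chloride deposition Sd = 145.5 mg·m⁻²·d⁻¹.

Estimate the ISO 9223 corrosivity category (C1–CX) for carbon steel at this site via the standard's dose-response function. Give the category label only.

C3

carbon steel: f(T) = +0.150·(T−10) [T≤10 °C] = -2.7600
  sulphur-dioxide contribution → 3.225 μm/a
  chloride contribution → 34.4 μm/a
  ⇒ r_corr(carbon steel) = 37.62 μm/a
ISO 9223 Table 2 (carbon steel): 25 < 37.6 ≤ 50 μm/a ⇒ C3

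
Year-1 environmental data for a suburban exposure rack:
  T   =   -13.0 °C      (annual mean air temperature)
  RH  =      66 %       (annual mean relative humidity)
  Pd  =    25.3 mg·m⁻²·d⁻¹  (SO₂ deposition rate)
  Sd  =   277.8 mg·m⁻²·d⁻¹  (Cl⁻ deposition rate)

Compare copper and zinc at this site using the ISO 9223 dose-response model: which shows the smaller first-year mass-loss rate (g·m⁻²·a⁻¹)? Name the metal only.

copper: T≤10 °C ⇒ hinge +0.126·(-13.0−10) = -2.8980
  Pd branch = 0.0053·Pd^0.26·e^(0.059·RH+f) = 0.03324 μm/a
  Cl⁻ term: 0.01025·277.8^0.27·exp(0.036·66+0.049·-13.0) = 0.2665
  sum: 0.03324 + 0.2665 → r_corr = 0.2998 μm/a
  mass loss = 0.2998 μm/a × 8.96 g/cm³ = 2.686 g·m⁻²·a⁻¹
zinc: T≤10 °C ⇒ hinge +0.038·(-13.0−10) = -0.8740
  Pd branch = 0.0129·Pd^0.44·e^(0.046·RH+f) = 0.4644 μm/a
  Sd branch = 0.0175·Sd^0.57·e^(0.008·RH+0.085·T) = 0.2429 μm/a
  sum: 0.4644 + 0.2429 → r_corr = 0.7073 μm/a
  mass loss = 0.7073 μm/a × 7.14 g/cm³ = 5.05 g·m⁻²·a⁻¹
Ordering by g·m⁻²·a⁻¹: zinc (5.05) > copper (2.69)

copper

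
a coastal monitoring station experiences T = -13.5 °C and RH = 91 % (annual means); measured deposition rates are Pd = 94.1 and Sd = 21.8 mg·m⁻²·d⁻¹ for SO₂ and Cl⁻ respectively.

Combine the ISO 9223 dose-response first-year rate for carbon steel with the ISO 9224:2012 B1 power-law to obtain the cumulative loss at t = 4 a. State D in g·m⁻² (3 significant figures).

carbon steel: T≤10 °C ⇒ hinge +0.150·(-13.5−10) = -3.5250
  Pd branch = 1.77·Pd^0.52·e^(0.02·RH+f) = 3.418 μm/a
  Sd branch = 0.102·Sd^0.62·e^(0.033·RH+0.04·T) = 8.093 μm/a
  r_corr = 3.418 + 8.093 = 11.51 μm/a
ISO 9224: D(t) = r_corr · t^b with b = 0.523 (carbon steel, B1)
  D(4) = 11.51 × 4^0.523 = 11.51 × 2.065 = 23.77 μm
  Mass loss = 23.77 μm × 7.85 g/cm³ = 186.6 g·m⁻²

D(4) = 187 g·m⁻²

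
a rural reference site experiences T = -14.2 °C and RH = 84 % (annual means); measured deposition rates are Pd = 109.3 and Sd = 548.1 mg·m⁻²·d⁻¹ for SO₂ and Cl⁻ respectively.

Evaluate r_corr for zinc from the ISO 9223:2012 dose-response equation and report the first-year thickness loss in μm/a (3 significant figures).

zinc: temperature factor f = +0.038·(-24.2) = -0.9196
  Pd branch = 0.0129·Pd^0.44·e^(0.046·RH+f) = 1.933 μm/a
  Cl⁻ term: 0.0175·548.1^0.57·exp(0.008·84+0.085·-14.2) = 0.3731
  r_corr = 1.933 + 0.3731 = 2.307 μm/a

r_corr = 2.31 μm/a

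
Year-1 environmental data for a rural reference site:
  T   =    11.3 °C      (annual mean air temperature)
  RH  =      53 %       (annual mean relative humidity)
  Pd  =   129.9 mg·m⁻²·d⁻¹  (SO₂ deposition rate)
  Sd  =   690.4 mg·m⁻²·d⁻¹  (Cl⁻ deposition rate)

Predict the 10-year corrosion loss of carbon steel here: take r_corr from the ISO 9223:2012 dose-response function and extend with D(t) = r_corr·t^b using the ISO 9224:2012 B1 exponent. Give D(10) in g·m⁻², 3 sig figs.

D(10) = 2.95e+03 g·m⁻²

carbon steel: temperature factor f = -0.054·(1.3) = -0.0702
  Pd branch = 1.77·Pd^0.52·e^(0.02·RH+f) = 59.83 μm/a
  Sd branch = 0.102·Sd^0.62·e^(0.033·RH+0.04·T) = 53.05 μm/a
  sum: 59.83 + 53.05 → r_corr = 112.9 μm/a
Long-term exponent b (ISO 9224 Table 2, B1) = 0.523
  D(10) = 112.9 × 10^0.523 = 112.9 × 3.334 = 376.4 μm
  Mass loss = 376.4 μm × 7.85 g/cm³ = 2955 g·m⁻²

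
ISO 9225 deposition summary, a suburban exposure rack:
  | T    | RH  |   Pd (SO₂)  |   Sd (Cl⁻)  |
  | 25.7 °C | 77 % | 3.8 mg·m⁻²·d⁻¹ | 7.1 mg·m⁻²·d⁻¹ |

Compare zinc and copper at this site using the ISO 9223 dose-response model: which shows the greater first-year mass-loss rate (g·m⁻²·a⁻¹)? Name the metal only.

copper

zinc: T>10 °C ⇒ hinge -0.071·(25.7−10) = -1.1147
  Pd branch = 0.0129·Pd^0.44·e^(0.046·RH+f) = 0.2629 μm/a
  Cl⁻ term: 0.0175·7.1^0.57·exp(0.008·77+0.085·25.7) = 0.88
  sum: 0.2629 + 0.88 → r_corr = 1.143 μm/a
  mass loss = 1.143 μm/a × 7.14 g/cm³ = 8.161 g·m⁻²·a⁻¹
copper: f(T) = -0.080·(T−10) [T>10 °C] = -1.2560
  Pd branch = 0.0053·Pd^0.26·e^(0.059·RH+f) = 0.2007 μm/a
  Cl⁻ term: 0.01025·7.1^0.27·exp(0.036·77+0.049·25.7) = 0.9802
  sum: 0.2007 + 0.9802 → r_corr = 1.181 μm/a
  mass loss = 1.181 μm/a × 8.96 g/cm³ = 10.58 g·m⁻²·a⁻¹
Ordering by g·m⁻²·a⁻¹: copper (10.6) > zinc (8.16)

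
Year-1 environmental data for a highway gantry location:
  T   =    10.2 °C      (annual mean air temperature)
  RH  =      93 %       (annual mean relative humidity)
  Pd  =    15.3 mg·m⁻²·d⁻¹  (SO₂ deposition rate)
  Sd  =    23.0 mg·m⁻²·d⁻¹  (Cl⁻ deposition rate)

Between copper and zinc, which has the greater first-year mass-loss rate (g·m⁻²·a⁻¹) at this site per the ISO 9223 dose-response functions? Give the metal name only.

copper

copper: temperature factor f = -0.080·(0.2) = -0.0160
  SO₂ term: 0.0053·15.3^0.26·exp(0.059·93-0.0160) = 2.56
  Sd branch = 0.01025·Sd^0.27·e^(0.036·RH+0.049·T) = 1.121 μm/a
  sum: 2.56 + 1.121 → r_corr = 3.681 μm/a
  mass loss = 3.681 μm/a × 8.96 g/cm³ = 32.98 g·m⁻²·a⁻¹
zinc: f(T) = -0.071·(T−10) [T>10 °C] = -0.0142
  SO₂ term: 0.0129·15.3^0.44·exp(0.046·93-0.0142) = 3.045
  Cl⁻ term: 0.0175·23.0^0.57·exp(0.008·93+0.085·10.2) = 0.5234
  r_corr = 3.045 + 0.5234 = 3.569 μm/a
  mass loss = 3.569 μm/a × 7.14 g/cm³ = 25.48 g·m⁻²·a⁻¹
Ordering by g·m⁻²·a⁻¹: copper (33) > zinc (25.5)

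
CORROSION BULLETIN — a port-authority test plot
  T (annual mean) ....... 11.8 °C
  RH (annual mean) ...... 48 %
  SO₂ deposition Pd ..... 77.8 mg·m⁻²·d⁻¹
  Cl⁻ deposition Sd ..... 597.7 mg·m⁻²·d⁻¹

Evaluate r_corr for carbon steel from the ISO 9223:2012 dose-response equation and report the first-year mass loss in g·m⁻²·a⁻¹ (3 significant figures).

carbon steel: temperature factor f = -0.054·(1.8) = -0.0972
  SO₂ term: 1.77·77.8^0.52·exp(0.02·48-0.0972) = 40.36
  Sd branch = 0.102·Sd^0.62·e^(0.033·RH+0.04·T) = 41.97 μm/a
  sum: 40.36 + 41.97 → r_corr = 82.33 μm/a
Convert to mass loss: 82.33 μm/a × 7.85 g/cm³ = 646.3 g·m⁻²·a⁻¹

r_corr = 646 g·m⁻²·a⁻¹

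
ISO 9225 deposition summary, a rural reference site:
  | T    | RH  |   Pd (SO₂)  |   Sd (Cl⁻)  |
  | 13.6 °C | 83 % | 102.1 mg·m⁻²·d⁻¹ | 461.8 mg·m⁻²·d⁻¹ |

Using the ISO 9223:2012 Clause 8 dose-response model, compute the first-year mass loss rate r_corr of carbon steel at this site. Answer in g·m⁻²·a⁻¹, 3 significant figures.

carbon steel: T>10 °C ⇒ hinge -0.054·(13.6−10) = -0.1944
  sulphur-dioxide contribution → 84.95 μm/a
  chloride contribution → 122 μm/a
  ⇒ r_corr(carbon steel) = 206.9 μm/a
Convert to mass loss: 206.9 μm/a × 7.85 g/cm³ = 1625 g·m⁻²·a⁻¹

r_corr = 1.62e+03 g·m⁻²·a⁻¹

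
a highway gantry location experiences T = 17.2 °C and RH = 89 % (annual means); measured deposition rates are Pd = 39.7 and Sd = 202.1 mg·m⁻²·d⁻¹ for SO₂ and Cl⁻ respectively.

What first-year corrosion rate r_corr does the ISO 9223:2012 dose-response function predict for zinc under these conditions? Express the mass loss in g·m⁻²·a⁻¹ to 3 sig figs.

zinc: T>10 °C ⇒ hinge -0.071·(17.2−10) = -0.5112
  sulphur-dioxide contribution → 2.344 μm/a
  chloride contribution → 3.172 μm/a
  total first-year rate 5.517 μm/a
Convert to mass loss: 5.517 μm/a × 7.14 g/cm³ = 39.39 g·m⁻²·a⁻¹

r_corr = 39.4 g·m⁻²·a⁻¹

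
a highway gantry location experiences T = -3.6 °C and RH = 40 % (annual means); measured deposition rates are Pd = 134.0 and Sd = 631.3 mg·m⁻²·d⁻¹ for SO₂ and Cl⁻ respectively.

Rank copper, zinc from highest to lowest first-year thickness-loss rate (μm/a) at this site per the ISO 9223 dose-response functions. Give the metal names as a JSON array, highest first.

["zinc", "copper"]

copper: T≤10 °C ⇒ hinge +0.126·(-3.6−10) = -1.7136
  Pd branch = 0.0053·Pd^0.26·e^(0.059·RH+f) = 0.03615 μm/a
  Sd branch = 0.01025·Sd^0.27·e^(0.036·RH+0.049·T) = 0.2068 μm/a
  sum: 0.03615 + 0.2068 → r_corr = 0.243 μm/a
zinc: f(T) = +0.038·(T−10) [T≤10 °C] = -0.5168
  Pd branch = 0.0129·Pd^0.44·e^(0.046·RH+f) = 0.418 μm/a
  Cl⁻ term: 0.0175·631.3^0.57·exp(0.008·40+0.085·-3.6) = 0.7002
  r_corr = 0.418 + 0.7002 = 1.118 μm/a
Ordering by μm/a: zinc (1.12) > copper (0.243)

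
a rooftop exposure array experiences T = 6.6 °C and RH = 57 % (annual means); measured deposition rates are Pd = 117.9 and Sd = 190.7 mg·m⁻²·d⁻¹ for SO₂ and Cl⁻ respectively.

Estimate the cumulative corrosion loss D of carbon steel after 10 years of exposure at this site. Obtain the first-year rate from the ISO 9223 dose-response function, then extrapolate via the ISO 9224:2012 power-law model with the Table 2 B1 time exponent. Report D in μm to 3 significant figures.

D(10) = 208 μm

carbon steel: f(T) = +0.150·(T−10) [T≤10 °C] = -0.5100
  Pd branch = 1.77·Pd^0.52·e^(0.02·RH+f) = 39.7 μm/a
  Cl⁻ term: 0.102·190.7^0.62·exp(0.033·57+0.04·6.6) = 22.59
  sum: 39.7 + 22.59 → r_corr = 62.29 μm/a
Power-law: D(10) = r_corr · 10^0.523
  D(10) = 62.29 × 10^0.523 = 62.29 × 3.334 = 207.7 μm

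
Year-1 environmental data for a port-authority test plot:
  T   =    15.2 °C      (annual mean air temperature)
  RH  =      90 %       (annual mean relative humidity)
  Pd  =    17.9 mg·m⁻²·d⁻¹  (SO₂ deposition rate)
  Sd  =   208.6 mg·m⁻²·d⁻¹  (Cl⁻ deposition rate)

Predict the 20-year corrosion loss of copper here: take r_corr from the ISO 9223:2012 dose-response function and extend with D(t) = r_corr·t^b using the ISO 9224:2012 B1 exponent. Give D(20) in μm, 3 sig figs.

D(20) = 28.2 μm

copper: f(T) = -0.080·(T−10) [T>10 °C] = -0.4160
  SO₂ term: 0.0053·17.9^0.26·exp(0.059·90-0.4160) = 1.498
  Sd branch = 0.01025·Sd^0.27·e^(0.036·RH+0.049·T) = 2.331 μm/a
  r_corr = 1.498 + 2.331 = 3.829 μm/a
Power-law: D(20) = r_corr · 20^0.667
  D(20) = 3.829 × 20^0.667 = 3.829 × 7.375 = 28.24 μm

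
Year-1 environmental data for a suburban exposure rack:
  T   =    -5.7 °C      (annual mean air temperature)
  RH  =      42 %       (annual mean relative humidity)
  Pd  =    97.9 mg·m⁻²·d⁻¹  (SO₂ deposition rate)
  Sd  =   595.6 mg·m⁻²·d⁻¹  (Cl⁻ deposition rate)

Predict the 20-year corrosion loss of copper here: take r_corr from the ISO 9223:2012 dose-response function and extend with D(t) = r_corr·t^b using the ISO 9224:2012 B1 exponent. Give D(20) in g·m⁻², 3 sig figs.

D(20) = 14.9 g·m⁻²

copper: temperature factor f = +0.126·(-15.7) = -1.9782
  sulphur-dioxide contribution → 0.02877 μm/a
  chloride contribution → 0.1974 μm/a
  ⇒ r_corr(copper) = 0.2262 μm/a
Long-term exponent b (ISO 9224 Table 2, B1) = 0.667
  D(20) = 0.2262 × 20^0.667 = 0.2262 × 7.375 = 1.668 μm
  Mass loss = 1.668 μm × 8.96 g/cm³ = 14.95 g·m⁻²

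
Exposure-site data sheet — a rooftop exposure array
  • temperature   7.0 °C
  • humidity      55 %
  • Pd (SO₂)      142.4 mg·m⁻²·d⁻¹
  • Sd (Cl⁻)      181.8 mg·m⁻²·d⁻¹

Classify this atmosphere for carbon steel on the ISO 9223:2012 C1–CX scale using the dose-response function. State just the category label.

carbon steel: f(T) = +0.150·(T−10) [T≤10 °C] = -0.4500
  Pd branch = 1.77·Pd^0.52·e^(0.02·RH+f) = 44.68 μm/a
  Cl⁻ term: 0.102·181.8^0.62·exp(0.033·55+0.04·7.0) = 20.86
  r_corr = 44.68 + 20.86 = 65.54 μm/a
65.5 μm/a falls in (50, 80] for carbon steel → category C4

C4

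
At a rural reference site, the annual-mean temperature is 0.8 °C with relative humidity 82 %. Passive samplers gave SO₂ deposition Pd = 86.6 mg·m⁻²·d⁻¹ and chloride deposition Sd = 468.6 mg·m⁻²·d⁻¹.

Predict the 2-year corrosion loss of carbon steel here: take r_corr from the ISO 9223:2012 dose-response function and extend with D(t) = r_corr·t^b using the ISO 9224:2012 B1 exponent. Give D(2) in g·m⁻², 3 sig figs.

carbon steel: f(T) = +0.150·(T−10) [T≤10 °C] = -1.3800
  Pd branch = 1.77·Pd^0.52·e^(0.02·RH+f) = 23.36 μm/a
  Sd branch = 0.102·Sd^0.62·e^(0.033·RH+0.04·T) = 71.38 μm/a
  r_corr = 23.36 + 71.38 = 94.74 μm/a
Power-law: D(2) = r_corr · 2^0.523
  D(2) = 94.74 × 2^0.523 = 94.74 × 1.437 = 136.1 μm
  Mass loss = 136.1 μm × 7.85 g/cm³ = 1069 g·m⁻²

D(2) = 1.07e+03 g·m⁻²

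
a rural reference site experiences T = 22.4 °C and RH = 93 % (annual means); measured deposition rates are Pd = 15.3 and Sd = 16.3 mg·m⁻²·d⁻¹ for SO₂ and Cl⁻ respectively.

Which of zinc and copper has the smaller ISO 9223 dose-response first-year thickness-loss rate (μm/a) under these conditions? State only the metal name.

zinc

zinc: temperature factor f = -0.071·(12.4) = -0.8804
  Pd branch = 0.0129·Pd^0.44·e^(0.046·RH+f) = 1.281 μm/a
  Sd branch = 0.0175·Sd^0.57·e^(0.008·RH+0.085·T) = 1.213 μm/a
  sum: 1.281 + 1.213 → r_corr = 2.494 μm/a
copper: T>10 °C ⇒ hinge -0.080·(22.4−10) = -0.9920
  SO₂ term: 0.0053·15.3^0.26·exp(0.059·93-0.9920) = 0.9648
  Cl⁻ term: 0.01025·16.3^0.27·exp(0.036·93+0.049·22.4) = 1.857
  r_corr = 0.9648 + 1.857 = 2.821 μm/a
Ordering by μm/a: copper (2.82) > zinc (2.49)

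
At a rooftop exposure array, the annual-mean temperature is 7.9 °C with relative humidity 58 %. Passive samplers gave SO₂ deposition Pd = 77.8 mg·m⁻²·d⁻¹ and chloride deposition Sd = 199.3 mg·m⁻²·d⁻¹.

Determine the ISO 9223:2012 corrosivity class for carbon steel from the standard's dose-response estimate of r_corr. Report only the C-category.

C4

carbon steel: temperature factor f = +0.150·(-2.1) = -0.3150
  SO₂ term: 1.77·77.8^0.52·exp(0.02·58-0.3150) = 39.65
  Sd branch = 0.102·Sd^0.62·e^(0.033·RH+0.04·T) = 25.28 μm/a
  r_corr = 39.65 + 25.28 = 64.93 μm/a
ISO 9223 Table 2 (carbon steel): 50 < 64.9 ≤ 80 μm/a ⇒ C4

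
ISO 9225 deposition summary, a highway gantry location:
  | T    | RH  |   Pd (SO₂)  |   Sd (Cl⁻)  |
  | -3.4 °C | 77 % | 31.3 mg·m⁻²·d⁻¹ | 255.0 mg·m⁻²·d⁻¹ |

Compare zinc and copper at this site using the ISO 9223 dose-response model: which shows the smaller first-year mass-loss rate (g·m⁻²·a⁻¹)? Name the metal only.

zinc: temperature factor f = +0.038·(-13.4) = -0.5092
  Pd branch = 0.0129·Pd^0.44·e^(0.046·RH+f) = 1.218 μm/a
  Cl⁻ term: 0.0175·255.0^0.57·exp(0.008·77+0.085·-3.4) = 0.5712
  sum: 1.218 + 0.5712 → r_corr = 1.789 μm/a
  mass loss = 1.789 μm/a × 7.14 g/cm³ = 12.78 g·m⁻²·a⁻¹
copper: f(T) = +0.126·(T−10) [T≤10 °C] = -1.6884
  Pd branch = 0.0053·Pd^0.26·e^(0.059·RH+f) = 0.2253 μm/a
  Sd branch = 0.01025·Sd^0.27·e^(0.036·RH+0.049·T) = 0.6194 μm/a
  r_corr = 0.2253 + 0.6194 = 0.8448 μm/a
  mass loss = 0.8448 μm/a × 8.96 g/cm³ = 7.569 g·m⁻²·a⁻¹
Ordering by g·m⁻²·a⁻¹: zinc (12.8) > copper (7.57)

copper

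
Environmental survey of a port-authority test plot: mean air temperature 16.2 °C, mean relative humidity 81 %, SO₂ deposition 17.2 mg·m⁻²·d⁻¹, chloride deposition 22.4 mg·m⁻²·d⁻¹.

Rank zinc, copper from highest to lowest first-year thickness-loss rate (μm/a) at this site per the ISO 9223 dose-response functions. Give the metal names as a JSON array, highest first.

zinc: T>10 °C ⇒ hinge -0.071·(16.2−10) = -0.4402
  Pd branch = 0.0129·Pd^0.44·e^(0.046·RH+f) = 1.206 μm/a
  Cl⁻ term: 0.0175·22.4^0.57·exp(0.008·81+0.085·16.2) = 0.7801
  r_corr = 1.206 + 0.7801 = 1.986 μm/a
copper: T>10 °C ⇒ hinge -0.080·(16.2−10) = -0.4960
  Pd branch = 0.0053·Pd^0.26·e^(0.059·RH+f) = 0.8046 μm/a
  Cl⁻ term: 0.01025·22.4^0.27·exp(0.036·81+0.049·16.2) = 0.9693
  sum: 0.8046 + 0.9693 → r_corr = 1.774 μm/a
Ordering by μm/a: zinc (1.99) > copper (1.77)

["zinc", "copper"]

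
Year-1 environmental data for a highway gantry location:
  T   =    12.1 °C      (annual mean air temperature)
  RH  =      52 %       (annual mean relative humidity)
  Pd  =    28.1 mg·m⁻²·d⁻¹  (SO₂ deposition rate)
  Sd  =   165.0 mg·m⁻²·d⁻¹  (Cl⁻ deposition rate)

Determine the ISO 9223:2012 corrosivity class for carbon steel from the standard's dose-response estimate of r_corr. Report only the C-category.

carbon steel: T>10 °C ⇒ hinge -0.054·(12.1−10) = -0.1134
  Pd branch = 1.77·Pd^0.52·e^(0.02·RH+f) = 25.33 μm/a
  Cl⁻ term: 0.102·165.0^0.62·exp(0.033·52+0.04·12.1) = 21.82
  sum: 25.33 + 21.82 → r_corr = 47.16 μm/a
ISO 9223 Table 2 (carbon steel): 25 < 47.2 ≤ 50 μm/a ⇒ C3

C3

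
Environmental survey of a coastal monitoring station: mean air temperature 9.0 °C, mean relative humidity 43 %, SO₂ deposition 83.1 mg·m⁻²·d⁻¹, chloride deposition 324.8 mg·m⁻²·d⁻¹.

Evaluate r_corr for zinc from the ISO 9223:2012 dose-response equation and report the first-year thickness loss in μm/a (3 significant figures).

zinc: temperature factor f = +0.038·(-1.0) = -0.0380
  SO₂ term: 0.0129·83.1^0.44·exp(0.046·43-0.0380) = 0.6277
  Sd branch = 0.0175·Sd^0.57·e^(0.008·RH+0.085·T) = 1.433 μm/a
  r_corr = 0.6277 + 1.433 = 2.061 μm/a

r_corr = 2.06 μm/a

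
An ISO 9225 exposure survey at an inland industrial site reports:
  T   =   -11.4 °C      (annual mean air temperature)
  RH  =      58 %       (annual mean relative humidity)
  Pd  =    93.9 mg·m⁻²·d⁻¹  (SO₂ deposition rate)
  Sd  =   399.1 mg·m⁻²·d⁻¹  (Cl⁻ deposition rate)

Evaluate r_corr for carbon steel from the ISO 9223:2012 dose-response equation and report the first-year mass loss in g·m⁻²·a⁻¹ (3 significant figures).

r_corr = 160 g·m⁻²·a⁻¹

carbon steel: f(T) = +0.150·(T−10) [T≤10 °C] = -3.2100
  Pd branch = 1.77·Pd^0.52·e^(0.02·RH+f) = 2.418 μm/a
  Cl⁻ term: 0.102·399.1^0.62·exp(0.033·58+0.04·-11.4) = 17.97
  sum: 2.418 + 17.97 → r_corr = 20.38 μm/a
Convert to mass loss: 20.38 μm/a × 7.85 g/cm³ = 160 g·m⁻²·a⁻¹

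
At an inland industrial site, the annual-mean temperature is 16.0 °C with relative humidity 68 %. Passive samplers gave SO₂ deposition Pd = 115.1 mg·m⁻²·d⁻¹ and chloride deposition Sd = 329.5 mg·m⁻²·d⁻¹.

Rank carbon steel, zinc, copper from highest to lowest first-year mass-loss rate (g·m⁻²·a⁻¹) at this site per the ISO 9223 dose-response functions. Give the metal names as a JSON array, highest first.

carbon steel: T>10 °C ⇒ hinge -0.054·(16.0−10) = -0.3240
  Pd branch = 1.77·Pd^0.52·e^(0.02·RH+f) = 58.84 μm/a
  Cl⁻ term: 0.102·329.5^0.62·exp(0.033·68+0.04·16.0) = 66.4
  r_corr = 58.84 + 66.4 = 125.2 μm/a
  mass loss = 125.2 μm/a × 7.85 g/cm³ = 983.1 g·m⁻²·a⁻¹
zinc: f(T) = -0.071·(T−10) [T>10 °C] = -0.4260
  Pd branch = 0.0129·Pd^0.44·e^(0.046·RH+f) = 1.552 μm/a
  Sd branch = 0.0175·Sd^0.57·e^(0.008·RH+0.085·T) = 3.2 μm/a
  sum: 1.552 + 3.2 → r_corr = 4.752 μm/a
  mass loss = 4.752 μm/a × 7.14 g/cm³ = 33.93 g·m⁻²·a⁻¹
copper: f(T) = -0.080·(T−10) [T>10 °C] = -0.4800
  Pd branch = 0.0053·Pd^0.26·e^(0.059·RH+f) = 0.6224 μm/a
  Sd branch = 0.01025·Sd^0.27·e^(0.036·RH+0.049·T) = 1.242 μm/a
  r_corr = 0.6224 + 1.242 = 1.865 μm/a
  mass loss = 1.865 μm/a × 8.96 g/cm³ = 16.71 g·m⁻²·a⁻¹
Ordering by g·m⁻²·a⁻¹: carbon steel (983) > zinc (33.9) > copper (16.7)

["carbon steel", "zinc", "copper"]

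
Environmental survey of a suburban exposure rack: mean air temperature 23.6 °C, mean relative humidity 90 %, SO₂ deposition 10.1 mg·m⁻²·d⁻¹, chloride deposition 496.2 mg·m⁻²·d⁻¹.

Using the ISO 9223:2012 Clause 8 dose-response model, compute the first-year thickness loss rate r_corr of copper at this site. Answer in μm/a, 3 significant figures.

r_corr = 5.10 μm/a

copper: f(T) = -0.080·(T−10) [T>10 °C] = -1.0880
  sulphur-dioxide contribution → 0.6592 μm/a
  chloride contribution → 4.445 μm/a
  ⇒ r_corr(copper) = 5.104 μm/a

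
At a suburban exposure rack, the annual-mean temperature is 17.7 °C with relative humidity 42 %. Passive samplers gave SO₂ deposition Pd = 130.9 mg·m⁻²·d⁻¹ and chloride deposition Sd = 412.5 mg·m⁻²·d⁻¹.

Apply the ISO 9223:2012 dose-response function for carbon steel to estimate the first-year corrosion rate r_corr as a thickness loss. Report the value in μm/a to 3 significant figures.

r_corr = 68.8 μm/a

carbon steel: T>10 °C ⇒ hinge -0.054·(17.7−10) = -0.4158
  sulphur-dioxide contribution → 34.12 μm/a
  chloride contribution → 34.64 μm/a
  total first-year rate 68.76 μm/a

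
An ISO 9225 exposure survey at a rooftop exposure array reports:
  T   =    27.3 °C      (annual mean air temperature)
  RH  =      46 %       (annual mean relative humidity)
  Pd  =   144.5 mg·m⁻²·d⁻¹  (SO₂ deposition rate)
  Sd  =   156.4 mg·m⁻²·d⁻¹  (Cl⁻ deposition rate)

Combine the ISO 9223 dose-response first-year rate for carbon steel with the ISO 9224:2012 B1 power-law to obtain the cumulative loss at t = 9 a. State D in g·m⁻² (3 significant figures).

carbon steel: T>10 °C ⇒ hinge -0.054·(27.3−10) = -0.9342
  SO₂ term: 1.77·144.5^0.52·exp(0.02·46-0.9342) = 23.17
  Cl⁻ term: 0.102·156.4^0.62·exp(0.033·46+0.04·27.3) = 31.81
  sum: 23.17 + 31.81 → r_corr = 54.98 μm/a
Power-law: D(9) = r_corr · 9^0.523
  D(9) = 54.98 × 9^0.523 = 54.98 × 3.156 = 173.5 μm
  Mass loss = 173.5 μm × 7.85 g/cm³ = 1362 g·m⁻²

D(9) = 1.36e+03 g·m⁻²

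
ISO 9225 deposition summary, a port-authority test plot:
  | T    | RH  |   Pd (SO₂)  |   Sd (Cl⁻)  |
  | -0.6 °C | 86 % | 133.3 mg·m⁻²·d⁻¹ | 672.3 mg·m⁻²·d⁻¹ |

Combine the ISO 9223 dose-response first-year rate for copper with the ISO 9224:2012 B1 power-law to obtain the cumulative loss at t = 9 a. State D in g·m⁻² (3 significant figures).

copper: temperature factor f = +0.126·(-10.6) = -1.3356
  SO₂ term: 0.0053·133.3^0.26·exp(0.059·86-1.3356) = 0.7949
  Cl⁻ term: 0.01025·672.3^0.27·exp(0.036·86+0.049·-0.6) = 1.276
  r_corr = 0.7949 + 1.276 = 2.071 μm/a
ISO 9224: D(t) = r_corr · t^b with b = 0.667 (copper, B1)
  D(9) = 2.071 × 9^0.667 = 2.071 × 4.33 = 8.968 μm
  Mass loss = 8.968 μm × 8.96 g/cm³ = 80.36 g·m⁻²

D(9) = 80.4 g·m⁻²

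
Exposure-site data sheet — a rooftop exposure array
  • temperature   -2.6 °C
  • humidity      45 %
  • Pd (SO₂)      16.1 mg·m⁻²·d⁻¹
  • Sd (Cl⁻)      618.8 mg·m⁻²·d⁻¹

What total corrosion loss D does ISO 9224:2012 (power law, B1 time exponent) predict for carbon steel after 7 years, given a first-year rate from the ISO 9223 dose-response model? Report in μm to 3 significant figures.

carbon steel: f(T) = +0.150·(T−10) [T≤10 °C] = -1.8900
  SO₂ term: 1.77·16.1^0.52·exp(0.02·45-1.8900) = 2.79
  Sd branch = 0.102·Sd^0.62·e^(0.033·RH+0.04·T) = 21.83 μm/a
  r_corr = 2.79 + 21.83 = 24.62 μm/a
Power-law: D(7) = r_corr · 7^0.523
  D(7) = 24.62 × 7^0.523 = 24.62 × 2.767 = 68.13 μm

D(7) = 68.1 μm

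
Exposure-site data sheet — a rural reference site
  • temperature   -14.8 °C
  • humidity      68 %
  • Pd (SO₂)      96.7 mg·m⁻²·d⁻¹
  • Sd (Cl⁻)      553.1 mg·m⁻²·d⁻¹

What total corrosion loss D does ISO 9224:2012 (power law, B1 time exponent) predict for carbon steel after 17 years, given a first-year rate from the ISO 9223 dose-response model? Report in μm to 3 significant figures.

carbon steel: f(T) = +0.150·(T−10) [T≤10 °C] = -3.7200
  Pd branch = 1.77·Pd^0.52·e^(0.02·RH+f) = 1.801 μm/a
  Cl⁻ term: 0.102·553.1^0.62·exp(0.033·68+0.04·-14.8) = 26.71
  sum: 1.801 + 26.71 → r_corr = 28.51 μm/a
Long-term exponent b (ISO 9224 Table 2, B1) = 0.523
  D(17) = 28.51 × 17^0.523 = 28.51 × 4.401 = 125.4 μm

D(17) = 125 μm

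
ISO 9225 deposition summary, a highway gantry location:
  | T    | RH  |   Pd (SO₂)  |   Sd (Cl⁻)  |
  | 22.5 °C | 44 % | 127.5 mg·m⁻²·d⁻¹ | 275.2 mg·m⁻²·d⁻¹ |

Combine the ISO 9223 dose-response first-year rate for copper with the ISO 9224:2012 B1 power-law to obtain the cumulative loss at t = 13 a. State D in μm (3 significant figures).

D(13) = 4.30 μm

copper: T>10 °C ⇒ hinge -0.080·(22.5−10) = -1.0000
  SO₂ term: 0.0053·127.5^0.26·exp(0.059·44-1.0000) = 0.09222
  Cl⁻ term: 0.01025·275.2^0.27·exp(0.036·44+0.049·22.5) = 0.6857
  r_corr = 0.09222 + 0.6857 = 0.778 μm/a
Power-law: D(13) = r_corr · 13^0.667
  D(13) = 0.778 × 13^0.667 = 0.778 × 5.534 = 4.305 μm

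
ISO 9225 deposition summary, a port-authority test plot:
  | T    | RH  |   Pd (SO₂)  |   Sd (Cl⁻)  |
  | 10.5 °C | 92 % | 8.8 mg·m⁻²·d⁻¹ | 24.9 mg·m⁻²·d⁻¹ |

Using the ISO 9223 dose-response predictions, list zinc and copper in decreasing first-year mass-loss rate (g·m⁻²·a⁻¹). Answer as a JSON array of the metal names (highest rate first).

["copper", "zinc"]

zinc: f(T) = -0.071·(T−10) [T>10 °C] = -0.0355
  Pd branch = 0.0129·Pd^0.44·e^(0.046·RH+f) = 2.232 μm/a
  Sd branch = 0.0175·Sd^0.57·e^(0.008·RH+0.085·T) = 0.5573 μm/a
  sum: 2.232 + 0.5573 → r_corr = 2.789 μm/a
  mass loss = 2.789 μm/a × 7.14 g/cm³ = 19.92 g·m⁻²·a⁻¹
copper: temperature factor f = -0.080·(0.5) = -0.0400
  Pd branch = 0.0053·Pd^0.26·e^(0.059·RH+f) = 2.041 μm/a
  Sd branch = 0.01025·Sd^0.27·e^(0.036·RH+0.049·T) = 1.121 μm/a
  r_corr = 2.041 + 1.121 = 3.162 μm/a
  mass loss = 3.162 μm/a × 8.96 g/cm³ = 28.33 g·m⁻²·a⁻¹
Ordering by g·m⁻²·a⁻¹: copper (28.3) > zinc (19.9)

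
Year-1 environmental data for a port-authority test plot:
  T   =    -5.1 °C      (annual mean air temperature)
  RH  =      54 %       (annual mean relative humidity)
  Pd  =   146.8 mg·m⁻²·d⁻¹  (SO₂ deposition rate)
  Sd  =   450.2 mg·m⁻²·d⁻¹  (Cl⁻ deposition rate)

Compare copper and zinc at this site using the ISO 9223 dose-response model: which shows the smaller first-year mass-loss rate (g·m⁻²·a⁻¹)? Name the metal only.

copper: f(T) = +0.126·(T−10) [T≤10 °C] = -1.9026
  sulphur-dioxide contribution → 0.06998 μm/a
  chloride contribution → 0.2903 μm/a
  ⇒ r_corr(copper) = 0.3603 μm/a
  mass loss = 0.3603 μm/a × 8.96 g/cm³ = 3.228 g·m⁻²·a⁻¹
zinc: f(T) = +0.038·(T−10) [T≤10 °C] = -0.5738
  sulphur-dioxide contribution → 0.7826 μm/a
  chloride contribution → 0.5686 μm/a
  total first-year rate 1.351 μm/a
  mass loss = 1.351 μm/a × 7.14 g/cm³ = 9.648 g·m⁻²·a⁻¹
Ordering by g·m⁻²·a⁻¹: zinc (9.65) > copper (3.23)

copper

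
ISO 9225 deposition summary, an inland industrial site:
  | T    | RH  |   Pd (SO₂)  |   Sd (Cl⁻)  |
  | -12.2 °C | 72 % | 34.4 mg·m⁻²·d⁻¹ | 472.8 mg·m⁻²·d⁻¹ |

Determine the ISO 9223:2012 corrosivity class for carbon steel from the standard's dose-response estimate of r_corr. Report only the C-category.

carbon steel: f(T) = +0.150·(T−10) [T≤10 °C] = -3.3300
  sulphur-dioxide contribution → 1.683 μm/a
  chloride contribution → 30.68 μm/a
  total first-year rate 32.36 μm/a
32.4 μm/a falls in (25, 50] for carbon steel → category C3

C3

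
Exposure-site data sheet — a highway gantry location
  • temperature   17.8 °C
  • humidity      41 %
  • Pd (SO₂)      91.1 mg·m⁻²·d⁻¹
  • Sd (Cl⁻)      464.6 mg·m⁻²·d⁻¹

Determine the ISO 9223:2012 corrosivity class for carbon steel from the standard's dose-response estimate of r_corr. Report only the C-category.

C4

carbon steel: f(T) = -0.054·(T−10) [T>10 °C] = -0.4212
  Pd branch = 1.77·Pd^0.52·e^(0.02·RH+f) = 27.55 μm/a
  Cl⁻ term: 0.102·464.6^0.62·exp(0.033·41+0.04·17.8) = 36.22
  r_corr = 27.55 + 36.22 = 63.77 μm/a
ISO 9223 Table 2 (carbon steel): 50 < 63.8 ≤ 80 μm/a ⇒ C4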